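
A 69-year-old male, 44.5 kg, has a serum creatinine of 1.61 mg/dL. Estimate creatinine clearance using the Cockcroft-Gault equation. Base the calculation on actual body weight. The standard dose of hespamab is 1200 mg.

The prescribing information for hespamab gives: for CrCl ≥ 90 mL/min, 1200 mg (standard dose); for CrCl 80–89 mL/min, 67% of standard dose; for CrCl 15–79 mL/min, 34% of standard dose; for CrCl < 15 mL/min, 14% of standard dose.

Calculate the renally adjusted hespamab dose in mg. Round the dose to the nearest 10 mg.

410 mg

CrCl = (140 − 69) × 44.5 / (72 × 1.61) = 3159.5 / 115.92 ≈ 27.3 mL/min
CrCl ≈ 27 mL/min → bracket 15–79 mL/min.
34% of 1200 mg = 408 mg → 410 mg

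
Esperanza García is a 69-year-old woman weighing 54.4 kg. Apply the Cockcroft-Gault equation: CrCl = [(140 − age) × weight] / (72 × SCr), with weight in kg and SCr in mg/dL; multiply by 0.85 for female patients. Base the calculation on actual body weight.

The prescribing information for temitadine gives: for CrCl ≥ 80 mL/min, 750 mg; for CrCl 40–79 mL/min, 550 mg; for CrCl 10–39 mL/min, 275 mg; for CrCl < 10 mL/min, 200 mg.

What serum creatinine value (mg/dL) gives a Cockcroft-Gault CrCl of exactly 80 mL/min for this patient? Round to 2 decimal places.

0.57 mg/dL

Standard dose requires CrCl ≥ 80 mL/min.
Set (140 − 69) × 54.4 × 0.85 / (72 × SCr) = 80
SCr = (140 − 69) × 54.4 × 0.85 / (72 × 80) = 0.570 mg/dL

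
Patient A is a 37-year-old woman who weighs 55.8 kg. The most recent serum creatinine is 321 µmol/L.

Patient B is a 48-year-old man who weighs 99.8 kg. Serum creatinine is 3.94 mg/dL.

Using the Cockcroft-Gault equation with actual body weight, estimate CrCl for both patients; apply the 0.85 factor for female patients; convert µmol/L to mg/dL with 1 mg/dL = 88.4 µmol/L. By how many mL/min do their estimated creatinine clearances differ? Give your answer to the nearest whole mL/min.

14 mL/min

Patient A: SCr = 321 / 88.4 = 3.631 mg/dL
Patient A: CrCl = (140 − 37) × 55.8 / (72 × 3.631) × 0.85 = 5747.4 / 261.43 × 0.85 ≈ 18.7 mL/min
Patient B: CrCl = (140 − 48) × 99.8 / (72 × 3.94) = 9181.6 / 283.68 ≈ 32.4 mL/min
|18.7 − 32.4| = 13.7 mL/min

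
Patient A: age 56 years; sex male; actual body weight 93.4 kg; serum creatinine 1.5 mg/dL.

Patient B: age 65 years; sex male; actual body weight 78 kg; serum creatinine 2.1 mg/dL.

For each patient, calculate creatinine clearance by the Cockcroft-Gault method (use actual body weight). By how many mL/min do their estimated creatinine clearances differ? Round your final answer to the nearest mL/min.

34 mL/min

Patient A: CrCl = (140 − 56) × 93.4 / (72 × 1.5) = 7845.6 / 108.00 ≈ 72.6 mL/min
Patient B: CrCl = (140 − 65) × 78 / (72 × 2.1) = 5850.0 / 151.20 ≈ 38.7 mL/min
|72.6 − 38.7| = 33.9 mL/min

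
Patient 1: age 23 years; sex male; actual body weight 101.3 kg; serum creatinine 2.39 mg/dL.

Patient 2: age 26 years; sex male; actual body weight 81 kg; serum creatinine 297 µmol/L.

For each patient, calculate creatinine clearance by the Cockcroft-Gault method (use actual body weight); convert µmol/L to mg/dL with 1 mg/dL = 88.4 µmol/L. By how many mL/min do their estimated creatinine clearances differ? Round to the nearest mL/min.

Patient 1: CrCl = (140 − 23) × 101.3 / (72 × 2.39) = 11852.1 / 172.08 ≈ 68.9 mL/min
Patient 2: SCr = 297 / 88.4 = 3.36 mg/dL
Patient 2: CrCl = (140 − 26) × 81 / (72 × 3.36) = 9234.0 / 241.92 ≈ 38.2 mL/min
|68.9 − 38.2| = 30.7 mL/min

31 mL/min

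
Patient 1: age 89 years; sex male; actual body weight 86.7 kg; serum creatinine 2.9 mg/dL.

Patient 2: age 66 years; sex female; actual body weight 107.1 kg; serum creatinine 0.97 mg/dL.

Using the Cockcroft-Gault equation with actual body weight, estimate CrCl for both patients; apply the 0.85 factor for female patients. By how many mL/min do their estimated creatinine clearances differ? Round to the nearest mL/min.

Patient 1: CrCl = (140 − 89) × 86.7 / (72 × 2.9) = 4421.7 / 208.80 ≈ 21.2 mL/min
Patient 2: CrCl = (140 − 66) × 107.1 / (72 × 0.97) × 0.85 = 7925.4 / 69.84 × 0.85 ≈ 96.5 mL/min
|21.2 − 96.5| = 75.3 mL/min

75 mL/min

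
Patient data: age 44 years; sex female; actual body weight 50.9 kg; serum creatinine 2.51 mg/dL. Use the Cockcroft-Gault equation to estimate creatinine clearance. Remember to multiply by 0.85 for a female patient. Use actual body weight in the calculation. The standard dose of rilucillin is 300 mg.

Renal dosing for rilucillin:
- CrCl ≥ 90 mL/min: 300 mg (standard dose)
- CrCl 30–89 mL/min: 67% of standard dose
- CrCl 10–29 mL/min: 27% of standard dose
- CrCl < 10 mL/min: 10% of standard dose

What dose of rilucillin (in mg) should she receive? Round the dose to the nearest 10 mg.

CrCl = (140 − 44) × 50.9 / (72 × 2.51) × 0.85 = 4886.4 / 180.72 × 0.85 ≈ 23.0 mL/min
CrCl ≈ 23 mL/min → bracket 10–29 mL/min.
27% of 300 mg = 81 mg → 80 mg

80 mg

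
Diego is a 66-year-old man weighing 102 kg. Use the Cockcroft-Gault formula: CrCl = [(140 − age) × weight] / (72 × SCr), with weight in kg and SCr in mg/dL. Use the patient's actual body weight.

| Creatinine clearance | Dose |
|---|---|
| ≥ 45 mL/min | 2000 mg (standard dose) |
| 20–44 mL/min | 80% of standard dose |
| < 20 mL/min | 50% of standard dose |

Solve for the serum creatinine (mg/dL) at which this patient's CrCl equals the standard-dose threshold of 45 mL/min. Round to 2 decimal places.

2.33 mg/dL

Standard dose requires CrCl ≥ 45 mL/min.
Set (140 − 66) × 102 / (72 × SCr) = 45
SCr = (140 − 66) × 102 / (72 × 45) = 2.330 mg/dL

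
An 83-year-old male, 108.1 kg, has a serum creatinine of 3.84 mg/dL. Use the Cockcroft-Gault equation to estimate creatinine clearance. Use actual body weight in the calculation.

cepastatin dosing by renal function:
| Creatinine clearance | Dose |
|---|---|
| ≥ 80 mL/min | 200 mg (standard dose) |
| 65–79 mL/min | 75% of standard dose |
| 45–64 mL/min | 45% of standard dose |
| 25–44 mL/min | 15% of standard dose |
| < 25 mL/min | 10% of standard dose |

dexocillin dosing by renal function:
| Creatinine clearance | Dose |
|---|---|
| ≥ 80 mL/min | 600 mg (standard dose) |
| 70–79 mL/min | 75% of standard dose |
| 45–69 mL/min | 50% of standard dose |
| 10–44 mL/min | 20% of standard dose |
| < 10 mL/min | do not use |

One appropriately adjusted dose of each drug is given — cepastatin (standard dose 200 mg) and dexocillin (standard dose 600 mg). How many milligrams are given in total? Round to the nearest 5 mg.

140 mg

CrCl = (140 − 83) × 108.1 / (72 × 3.84) = 6161.7 / 276.48 ≈ 22.3 mL/min
CrCl ≈ 22 mL/min.
cepastatin: < 25 mL/min → 10% of 200 mg = 20 mg.
dexocillin: 10–44 mL/min → 20% of 600 mg = 120 mg.
Total = 20 + 120 = 140 mg.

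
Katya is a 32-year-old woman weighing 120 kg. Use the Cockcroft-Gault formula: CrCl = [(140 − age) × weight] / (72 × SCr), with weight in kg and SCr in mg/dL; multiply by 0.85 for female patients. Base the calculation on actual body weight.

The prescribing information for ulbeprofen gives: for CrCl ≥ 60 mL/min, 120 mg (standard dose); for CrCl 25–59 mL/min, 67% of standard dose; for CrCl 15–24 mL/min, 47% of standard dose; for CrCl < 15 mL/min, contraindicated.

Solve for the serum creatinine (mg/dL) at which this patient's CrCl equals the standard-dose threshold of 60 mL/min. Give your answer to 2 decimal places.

2.55 mg/dL

Standard dose requires CrCl ≥ 60 mL/min.
Set (140 − 32) × 120 × 0.85 / (72 × SCr) = 60
SCr = (140 − 32) × 120 × 0.85 / (72 × 60) = 2.550 mg/dL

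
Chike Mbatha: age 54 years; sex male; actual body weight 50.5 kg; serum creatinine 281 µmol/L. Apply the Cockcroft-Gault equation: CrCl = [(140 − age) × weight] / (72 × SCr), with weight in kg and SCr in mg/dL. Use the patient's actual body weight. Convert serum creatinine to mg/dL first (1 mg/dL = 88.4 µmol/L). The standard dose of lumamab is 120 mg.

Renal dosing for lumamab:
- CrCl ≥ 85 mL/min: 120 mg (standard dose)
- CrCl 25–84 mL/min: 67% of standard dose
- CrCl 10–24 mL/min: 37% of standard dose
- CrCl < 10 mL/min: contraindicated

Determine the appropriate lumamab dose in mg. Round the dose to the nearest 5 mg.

45 mg

SCr = 281 / 88.4 = 3.179 mg/dL
CrCl = (140 − 54) × 50.5 / (72 × 3.179) = 4343.0 / 228.89 ≈ 19.0 mL/min
CrCl ≈ 19 mL/min → bracket 10–24 mL/min.
37% of 120 mg = 44.4 mg → 45 mg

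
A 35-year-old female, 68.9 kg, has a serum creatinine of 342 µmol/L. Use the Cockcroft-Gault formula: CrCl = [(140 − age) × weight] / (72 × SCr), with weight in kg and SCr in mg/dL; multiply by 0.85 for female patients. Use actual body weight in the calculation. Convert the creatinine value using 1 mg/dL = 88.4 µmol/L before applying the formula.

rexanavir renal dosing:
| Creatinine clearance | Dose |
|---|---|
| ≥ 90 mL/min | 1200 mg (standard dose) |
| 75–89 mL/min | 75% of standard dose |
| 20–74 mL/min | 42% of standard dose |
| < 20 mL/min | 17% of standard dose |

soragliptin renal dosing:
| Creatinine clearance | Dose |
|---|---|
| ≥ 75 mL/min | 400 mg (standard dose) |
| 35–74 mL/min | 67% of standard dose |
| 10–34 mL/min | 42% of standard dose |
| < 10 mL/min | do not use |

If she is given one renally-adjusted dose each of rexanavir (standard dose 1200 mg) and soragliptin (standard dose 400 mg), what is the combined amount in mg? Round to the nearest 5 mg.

SCr = 342 / 88.4 = 3.869 mg/dL
CrCl = (140 − 35) × 68.9 / (72 × 3.869) × 0.85 = 7234.5 / 278.57 × 0.85 ≈ 22.1 mL/min
CrCl ≈ 22 mL/min.
rexanavir: 20–74 mL/min → 42% of 1200 mg = 504 mg.
soragliptin: 10–34 mL/min → 42% of 400 mg = 168 mg.
Total = 504 + 168 = 672 mg.

670 mg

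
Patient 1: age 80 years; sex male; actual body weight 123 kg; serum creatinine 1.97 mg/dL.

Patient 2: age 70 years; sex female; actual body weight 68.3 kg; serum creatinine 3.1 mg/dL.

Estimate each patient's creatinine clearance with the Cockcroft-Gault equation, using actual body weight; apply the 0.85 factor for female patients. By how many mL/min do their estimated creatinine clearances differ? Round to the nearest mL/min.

Patient 1: CrCl = (140 − 80) × 123 / (72 × 1.97) = 7380.0 / 141.84 ≈ 52.0 mL/min
Patient 2: CrCl = (140 − 70) × 68.3 / (72 × 3.1) × 0.85 = 4781.0 / 223.20 × 0.85 ≈ 18.2 mL/min
|52.0 − 18.2| = 33.8 mL/min

34 mL/min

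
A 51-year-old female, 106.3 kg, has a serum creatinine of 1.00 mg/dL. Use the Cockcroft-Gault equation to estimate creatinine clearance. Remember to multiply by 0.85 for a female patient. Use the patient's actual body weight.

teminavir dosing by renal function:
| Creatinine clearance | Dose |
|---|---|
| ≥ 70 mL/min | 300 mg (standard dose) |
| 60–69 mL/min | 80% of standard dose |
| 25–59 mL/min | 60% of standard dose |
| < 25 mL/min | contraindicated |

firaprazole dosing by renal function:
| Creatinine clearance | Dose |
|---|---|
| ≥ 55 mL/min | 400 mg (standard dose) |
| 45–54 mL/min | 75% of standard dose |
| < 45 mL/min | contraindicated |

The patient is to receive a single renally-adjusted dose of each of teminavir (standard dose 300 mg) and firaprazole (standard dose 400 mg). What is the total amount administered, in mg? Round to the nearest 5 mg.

700 mg

CrCl = (140 − 51) × 106.3 / (72 × 1) × 0.85 = 9460.7 / 72.00 × 0.85 ≈ 111.7 mL/min
CrCl ≈ 112 mL/min.
teminavir: ≥ 70 mL/min → 100% of 300 mg = 300 mg.
firaprazole: ≥ 55 mL/min → 100% of 400 mg = 400 mg.
Total = 300 + 400 = 700 mg.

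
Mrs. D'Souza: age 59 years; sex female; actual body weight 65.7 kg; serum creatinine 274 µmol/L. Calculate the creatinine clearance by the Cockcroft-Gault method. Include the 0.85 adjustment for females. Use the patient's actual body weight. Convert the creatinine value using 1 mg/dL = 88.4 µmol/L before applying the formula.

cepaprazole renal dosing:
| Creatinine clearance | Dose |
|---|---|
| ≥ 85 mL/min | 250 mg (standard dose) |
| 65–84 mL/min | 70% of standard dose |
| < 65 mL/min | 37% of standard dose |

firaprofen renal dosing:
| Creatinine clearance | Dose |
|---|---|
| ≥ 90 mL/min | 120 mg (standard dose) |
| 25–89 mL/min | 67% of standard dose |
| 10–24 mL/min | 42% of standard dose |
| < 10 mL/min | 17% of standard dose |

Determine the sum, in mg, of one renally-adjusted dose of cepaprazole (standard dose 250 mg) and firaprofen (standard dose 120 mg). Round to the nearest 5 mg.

SCr = 274 / 88.4 = 3.1 mg/dL
CrCl = (140 − 59) × 65.7 / (72 × 3.1) × 0.85 = 5321.7 / 223.20 × 0.85 ≈ 20.3 mL/min
CrCl ≈ 20 mL/min.
cepaprazole: < 65 mL/min → 37% of 250 mg = 92.5 mg.
firaprofen: 10–24 mL/min → 42% of 120 mg = 50.4 mg.
Total = 92.5 + 50.4 = 142.9 mg.

145 mg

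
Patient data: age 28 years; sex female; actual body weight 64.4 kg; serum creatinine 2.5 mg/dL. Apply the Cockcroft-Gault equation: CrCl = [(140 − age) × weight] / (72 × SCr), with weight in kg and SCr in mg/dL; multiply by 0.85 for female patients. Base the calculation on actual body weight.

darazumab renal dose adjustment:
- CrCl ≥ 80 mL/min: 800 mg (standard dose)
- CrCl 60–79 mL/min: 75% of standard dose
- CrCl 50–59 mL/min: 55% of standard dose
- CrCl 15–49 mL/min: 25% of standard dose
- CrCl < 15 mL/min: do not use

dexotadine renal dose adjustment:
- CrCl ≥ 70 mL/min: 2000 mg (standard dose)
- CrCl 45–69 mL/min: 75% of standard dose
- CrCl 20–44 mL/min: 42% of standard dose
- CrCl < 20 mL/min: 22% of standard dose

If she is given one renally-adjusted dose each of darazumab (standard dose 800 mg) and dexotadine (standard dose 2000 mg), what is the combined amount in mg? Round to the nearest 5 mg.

CrCl = (140 − 28) × 64.4 / (72 × 2.5) × 0.85 = 7212.8 / 180.00 × 0.85 ≈ 34.1 mL/min
CrCl ≈ 34 mL/min.
darazumab: 15–49 mL/min → 25% of 800 mg = 200 mg.
dexotadine: 20–44 mL/min → 42% of 2000 mg = 840 mg.
Total = 200 + 840 = 1040 mg.

1040 mg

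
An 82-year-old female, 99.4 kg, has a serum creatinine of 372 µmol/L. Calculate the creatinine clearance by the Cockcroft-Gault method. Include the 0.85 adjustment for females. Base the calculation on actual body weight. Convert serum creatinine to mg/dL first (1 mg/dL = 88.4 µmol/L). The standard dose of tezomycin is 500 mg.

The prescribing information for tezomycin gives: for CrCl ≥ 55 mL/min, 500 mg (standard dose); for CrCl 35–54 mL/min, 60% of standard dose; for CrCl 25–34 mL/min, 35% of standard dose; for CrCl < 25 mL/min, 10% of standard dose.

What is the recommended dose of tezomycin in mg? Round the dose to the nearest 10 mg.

SCr = 372 / 88.4 = 4.208 mg/dL
CrCl = (140 − 82) × 99.4 / (72 × 4.208) × 0.85 = 5765.2 / 302.98 × 0.85 ≈ 16.2 mL/min
CrCl ≈ 16 mL/min → bracket < 25 mL/min.
10% of 500 mg = 50 mg

50 mg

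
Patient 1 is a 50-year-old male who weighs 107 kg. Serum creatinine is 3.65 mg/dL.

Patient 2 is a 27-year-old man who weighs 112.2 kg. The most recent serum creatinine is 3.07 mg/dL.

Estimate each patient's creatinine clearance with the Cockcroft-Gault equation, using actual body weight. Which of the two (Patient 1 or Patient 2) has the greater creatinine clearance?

Patient 2

Patient 1: CrCl = (140 − 50) × 107 / (72 × 3.65) = 9630.0 / 262.80 ≈ 36.6 mL/min
Patient 2: CrCl = (140 − 27) × 112.2 / (72 × 3.07) = 12678.6 / 221.04 ≈ 57.4 mL/min
36.6 vs 57.4 mL/min → Patient 2 is higher.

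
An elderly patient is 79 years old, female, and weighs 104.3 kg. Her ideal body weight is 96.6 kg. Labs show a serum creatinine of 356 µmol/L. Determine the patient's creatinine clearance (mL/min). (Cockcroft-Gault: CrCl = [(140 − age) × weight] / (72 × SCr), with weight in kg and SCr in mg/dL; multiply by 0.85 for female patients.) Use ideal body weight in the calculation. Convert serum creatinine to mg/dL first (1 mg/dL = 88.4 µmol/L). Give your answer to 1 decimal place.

SCr = 356 / 88.4 = 4.027 mg/dL
CrCl = (140 − 79) × 96.6 / (72 × 4.027) × 0.85 = 5892.6 / 289.94 × 0.85 ≈ 17.3 mL/min

17.3 mL/min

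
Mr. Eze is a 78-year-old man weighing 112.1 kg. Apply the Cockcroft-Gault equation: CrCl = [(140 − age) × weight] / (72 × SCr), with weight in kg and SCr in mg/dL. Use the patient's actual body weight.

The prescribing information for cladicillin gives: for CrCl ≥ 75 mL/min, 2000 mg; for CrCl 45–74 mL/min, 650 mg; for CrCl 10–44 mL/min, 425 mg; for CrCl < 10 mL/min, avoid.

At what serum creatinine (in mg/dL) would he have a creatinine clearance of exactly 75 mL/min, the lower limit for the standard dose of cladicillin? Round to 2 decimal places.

1.29 mg/dL

Standard dose requires CrCl ≥ 75 mL/min.
Set (140 − 78) × 112.1 / (72 × SCr) = 75
SCr = (140 − 78) × 112.1 / (72 × 75) = 1.287 mg/dL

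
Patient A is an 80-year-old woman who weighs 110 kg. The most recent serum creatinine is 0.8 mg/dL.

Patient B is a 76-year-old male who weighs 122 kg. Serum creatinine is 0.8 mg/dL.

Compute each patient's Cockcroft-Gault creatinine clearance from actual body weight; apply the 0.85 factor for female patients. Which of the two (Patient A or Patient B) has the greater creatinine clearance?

Patient B

Patient A: CrCl = (140 − 80) × 110 / (72 × 0.8) × 0.85 = 6600.0 / 57.60 × 0.85 ≈ 97.4 mL/min
Patient B: CrCl = (140 − 76) × 122 / (72 × 0.8) = 7808.0 / 57.60 ≈ 135.6 mL/min
97.4 vs 135.6 mL/min → Patient B is higher.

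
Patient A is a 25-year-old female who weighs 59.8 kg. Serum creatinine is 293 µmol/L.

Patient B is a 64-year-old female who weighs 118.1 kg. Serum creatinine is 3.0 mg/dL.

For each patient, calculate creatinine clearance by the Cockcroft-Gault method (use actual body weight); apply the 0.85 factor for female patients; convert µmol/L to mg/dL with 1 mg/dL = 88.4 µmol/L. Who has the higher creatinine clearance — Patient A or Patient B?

Patient A: SCr = 293 / 88.4 = 3.314 mg/dL
Patient A: CrCl = (140 − 25) × 59.8 / (72 × 3.314) × 0.85 = 6877.0 / 238.61 × 0.85 ≈ 24.5 mL/min
Patient B: CrCl = (140 − 64) × 118.1 / (72 × 3) × 0.85 = 8975.6 / 216.00 × 0.85 ≈ 35.3 mL/min
24.5 vs 35.3 mL/min → Patient B is higher.

Patient B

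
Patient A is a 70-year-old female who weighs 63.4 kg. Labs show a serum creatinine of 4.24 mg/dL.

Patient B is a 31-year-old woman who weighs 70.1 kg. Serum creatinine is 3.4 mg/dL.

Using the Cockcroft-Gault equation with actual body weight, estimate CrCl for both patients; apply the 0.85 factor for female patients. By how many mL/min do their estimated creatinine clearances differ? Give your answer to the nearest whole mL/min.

14 mL/min

Patient A: CrCl = (140 − 70) × 63.4 / (72 × 4.24) × 0.85 = 4438.0 / 305.28 × 0.85 ≈ 12.4 mL/min
Patient B: CrCl = (140 − 31) × 70.1 / (72 × 3.4) × 0.85 = 7640.9 / 244.80 × 0.85 ≈ 26.5 mL/min
|12.4 − 26.5| = 14.1 mL/min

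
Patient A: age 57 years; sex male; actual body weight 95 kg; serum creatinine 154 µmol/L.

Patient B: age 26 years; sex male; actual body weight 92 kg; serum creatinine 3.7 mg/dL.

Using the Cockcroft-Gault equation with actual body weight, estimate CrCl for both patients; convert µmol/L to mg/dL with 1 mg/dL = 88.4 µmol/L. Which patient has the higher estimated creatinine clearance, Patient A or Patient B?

Patient A

Patient A: SCr = 154 / 88.4 = 1.742 mg/dL
Patient A: CrCl = (140 − 57) × 95 / (72 × 1.742) = 7885.0 / 125.42 ≈ 62.9 mL/min
Patient B: CrCl = (140 − 26) × 92 / (72 × 3.7) = 10488.0 / 266.40 ≈ 39.4 mL/min
62.9 vs 39.4 mL/min → Patient A is higher.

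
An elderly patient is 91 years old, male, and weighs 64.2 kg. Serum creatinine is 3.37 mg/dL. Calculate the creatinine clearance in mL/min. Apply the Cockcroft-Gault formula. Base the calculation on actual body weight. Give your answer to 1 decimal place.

13.0 mL/min

CrCl = (140 − 91) × 64.2 / (72 × 3.37) = 3145.8 / 242.64 ≈ 13.0 mL/min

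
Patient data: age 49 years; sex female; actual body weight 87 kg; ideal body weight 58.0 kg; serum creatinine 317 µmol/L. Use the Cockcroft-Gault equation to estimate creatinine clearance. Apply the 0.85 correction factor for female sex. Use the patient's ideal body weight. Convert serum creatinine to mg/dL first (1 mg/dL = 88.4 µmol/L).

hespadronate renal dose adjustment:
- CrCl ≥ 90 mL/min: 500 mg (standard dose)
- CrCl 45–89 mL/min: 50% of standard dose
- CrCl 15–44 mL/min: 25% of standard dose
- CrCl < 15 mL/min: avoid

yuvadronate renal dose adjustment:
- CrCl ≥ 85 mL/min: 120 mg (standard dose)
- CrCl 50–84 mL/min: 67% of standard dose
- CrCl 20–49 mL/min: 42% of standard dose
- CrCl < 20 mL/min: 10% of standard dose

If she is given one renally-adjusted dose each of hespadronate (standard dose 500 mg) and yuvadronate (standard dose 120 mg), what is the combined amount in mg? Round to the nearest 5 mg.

SCr = 317 / 88.4 = 3.586 mg/dL
CrCl = (140 − 49) × 58 / (72 × 3.586) × 0.85 = 5278.0 / 258.19 × 0.85 ≈ 17.4 mL/min
CrCl ≈ 17 mL/min.
hespadronate: 15–44 mL/min → 25% of 500 mg = 125 mg.
yuvadronate: < 20 mL/min → 10% of 120 mg = 12 mg.
Total = 125 + 12 = 137 mg.

135 mg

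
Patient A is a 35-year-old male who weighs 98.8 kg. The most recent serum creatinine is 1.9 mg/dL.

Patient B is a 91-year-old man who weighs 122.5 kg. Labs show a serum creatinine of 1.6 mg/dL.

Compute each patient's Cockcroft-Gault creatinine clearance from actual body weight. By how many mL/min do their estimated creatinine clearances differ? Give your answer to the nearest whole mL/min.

Patient A: CrCl = (140 − 35) × 98.8 / (72 × 1.9) = 10374.0 / 136.80 ≈ 75.8 mL/min
Patient B: CrCl = (140 − 91) × 122.5 / (72 × 1.6) = 6002.5 / 115.20 ≈ 52.1 mL/min
|75.8 − 52.1| = 23.7 mL/min

24 mL/min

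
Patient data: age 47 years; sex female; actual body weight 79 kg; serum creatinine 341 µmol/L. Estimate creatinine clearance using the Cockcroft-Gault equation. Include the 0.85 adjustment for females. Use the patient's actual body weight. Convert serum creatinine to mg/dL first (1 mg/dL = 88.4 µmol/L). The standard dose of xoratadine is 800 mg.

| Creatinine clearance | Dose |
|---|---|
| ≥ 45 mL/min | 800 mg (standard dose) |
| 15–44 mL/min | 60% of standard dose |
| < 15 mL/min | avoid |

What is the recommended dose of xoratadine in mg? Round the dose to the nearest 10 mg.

SCr = 341 / 88.4 = 3.857 mg/dL
CrCl = (140 − 47) × 79 / (72 × 3.857) × 0.85 = 7347.0 / 277.70 × 0.85 ≈ 22.5 mL/min
CrCl ≈ 22 mL/min → bracket 15–44 mL/min.
60% of 800 mg = 480 mg

480 mg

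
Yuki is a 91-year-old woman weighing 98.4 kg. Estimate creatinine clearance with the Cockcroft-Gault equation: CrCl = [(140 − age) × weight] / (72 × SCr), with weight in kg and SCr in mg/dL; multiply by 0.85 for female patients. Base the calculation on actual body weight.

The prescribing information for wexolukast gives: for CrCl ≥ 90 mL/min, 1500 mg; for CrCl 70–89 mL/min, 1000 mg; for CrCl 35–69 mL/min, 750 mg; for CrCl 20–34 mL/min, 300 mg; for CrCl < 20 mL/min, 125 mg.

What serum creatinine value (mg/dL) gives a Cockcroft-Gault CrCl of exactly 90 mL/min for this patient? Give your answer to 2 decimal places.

Standard dose requires CrCl ≥ 90 mL/min.
Set (140 − 91) × 98.4 × 0.85 / (72 × SCr) = 90
SCr = (140 − 91) × 98.4 × 0.85 / (72 × 90) = 0.632 mg/dL

0.63 mg/dL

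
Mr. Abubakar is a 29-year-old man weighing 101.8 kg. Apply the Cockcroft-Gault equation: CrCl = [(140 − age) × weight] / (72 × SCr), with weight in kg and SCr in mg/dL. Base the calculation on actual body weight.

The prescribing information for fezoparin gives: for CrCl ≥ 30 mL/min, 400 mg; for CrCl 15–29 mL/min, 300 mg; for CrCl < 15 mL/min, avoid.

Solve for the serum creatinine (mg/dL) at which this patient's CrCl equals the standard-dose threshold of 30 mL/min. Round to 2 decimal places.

5.23 mg/dL

Standard dose requires CrCl ≥ 30 mL/min.
Set (140 − 29) × 101.8 / (72 × SCr) = 30
SCr = (140 − 29) × 101.8 / (72 × 30) = 5.231 mg/dL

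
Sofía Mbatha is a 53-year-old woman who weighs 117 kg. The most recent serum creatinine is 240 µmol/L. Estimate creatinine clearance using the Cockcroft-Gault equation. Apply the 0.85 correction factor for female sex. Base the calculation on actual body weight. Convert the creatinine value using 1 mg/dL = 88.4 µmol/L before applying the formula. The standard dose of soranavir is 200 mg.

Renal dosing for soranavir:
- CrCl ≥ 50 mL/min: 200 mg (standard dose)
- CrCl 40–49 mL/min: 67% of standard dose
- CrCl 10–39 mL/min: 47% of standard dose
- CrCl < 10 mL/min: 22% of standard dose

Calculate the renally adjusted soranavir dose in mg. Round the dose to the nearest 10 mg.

SCr = 240 / 88.4 = 2.715 mg/dL
CrCl = (140 − 53) × 117 / (72 × 2.715) × 0.85 = 10179.0 / 195.48 × 0.85 ≈ 44.3 mL/min
CrCl ≈ 44 mL/min → bracket 40–49 mL/min.
67% of 200 mg = 134 mg → 130 mg

130 mg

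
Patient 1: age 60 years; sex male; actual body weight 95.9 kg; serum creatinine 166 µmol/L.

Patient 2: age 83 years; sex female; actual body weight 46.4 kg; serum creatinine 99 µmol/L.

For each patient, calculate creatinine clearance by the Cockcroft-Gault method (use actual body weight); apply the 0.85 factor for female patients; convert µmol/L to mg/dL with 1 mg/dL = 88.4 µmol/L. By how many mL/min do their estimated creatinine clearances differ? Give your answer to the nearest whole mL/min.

Patient 1: SCr = 166 / 88.4 = 1.878 mg/dL
Patient 1: CrCl = (140 − 60) × 95.9 / (72 × 1.878) = 7672.0 / 135.22 ≈ 56.7 mL/min
Patient 2: SCr = 99 / 88.4 = 1.12 mg/dL
Patient 2: CrCl = (140 − 83) × 46.4 / (72 × 1.12) × 0.85 = 2644.8 / 80.64 × 0.85 ≈ 27.9 mL/min
|56.7 − 27.9| = 28.8 mL/min

29 mL/min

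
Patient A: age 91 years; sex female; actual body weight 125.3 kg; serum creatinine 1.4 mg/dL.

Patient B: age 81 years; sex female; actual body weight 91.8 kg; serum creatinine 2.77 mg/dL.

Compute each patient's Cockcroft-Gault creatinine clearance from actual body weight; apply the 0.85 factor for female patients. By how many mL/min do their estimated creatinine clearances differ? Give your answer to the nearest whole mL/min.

Patient A: CrCl = (140 − 91) × 125.3 / (72 × 1.4) × 0.85 = 6139.7 / 100.80 × 0.85 ≈ 51.8 mL/min
Patient B: CrCl = (140 − 81) × 91.8 / (72 × 2.77) × 0.85 = 5416.2 / 199.44 × 0.85 ≈ 23.1 mL/min
|51.8 − 23.1| = 28.7 mL/min

29 mL/min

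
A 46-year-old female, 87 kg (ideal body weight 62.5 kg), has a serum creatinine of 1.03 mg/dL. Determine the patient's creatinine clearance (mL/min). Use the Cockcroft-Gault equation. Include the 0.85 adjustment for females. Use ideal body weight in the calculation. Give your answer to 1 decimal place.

CrCl = (140 − 46) × 62.5 / (72 × 1.03) × 0.85 = 5875.0 / 74.16 × 0.85 ≈ 67.3 mL/min

67.3 mL/min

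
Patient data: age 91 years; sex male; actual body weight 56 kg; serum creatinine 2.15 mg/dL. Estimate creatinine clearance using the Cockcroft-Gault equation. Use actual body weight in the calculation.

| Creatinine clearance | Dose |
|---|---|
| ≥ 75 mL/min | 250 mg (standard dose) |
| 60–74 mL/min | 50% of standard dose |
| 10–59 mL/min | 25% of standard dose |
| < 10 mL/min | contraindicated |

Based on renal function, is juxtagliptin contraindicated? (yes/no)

CrCl = (140 − 91) × 56 / (72 × 2.15) = 2744.0 / 154.80 ≈ 17.7 mL/min
CrCl ≈ 18 mL/min, which is ≥ 10 mL/min.

no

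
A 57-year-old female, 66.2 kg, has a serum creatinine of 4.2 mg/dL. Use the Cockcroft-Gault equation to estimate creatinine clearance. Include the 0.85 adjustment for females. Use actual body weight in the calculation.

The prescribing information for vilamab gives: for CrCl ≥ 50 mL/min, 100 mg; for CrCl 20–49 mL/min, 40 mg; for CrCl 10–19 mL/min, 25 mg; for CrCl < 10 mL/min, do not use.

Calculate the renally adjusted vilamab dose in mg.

CrCl = (140 − 57) × 66.2 / (72 × 4.2) × 0.85 = 5494.6 / 302.40 × 0.85 ≈ 15.4 mL/min
CrCl ≈ 15 mL/min → bracket 10–19 mL/min.
Dose for this bracket: 25 mg.

25 mg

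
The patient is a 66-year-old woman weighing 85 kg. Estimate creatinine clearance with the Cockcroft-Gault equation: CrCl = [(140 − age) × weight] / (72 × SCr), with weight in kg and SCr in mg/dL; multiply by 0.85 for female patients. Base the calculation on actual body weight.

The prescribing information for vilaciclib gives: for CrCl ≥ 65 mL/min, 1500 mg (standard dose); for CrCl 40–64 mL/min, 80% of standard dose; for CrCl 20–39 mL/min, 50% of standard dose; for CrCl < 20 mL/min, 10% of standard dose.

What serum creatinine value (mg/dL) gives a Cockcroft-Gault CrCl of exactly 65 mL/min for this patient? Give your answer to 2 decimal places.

Standard dose requires CrCl ≥ 65 mL/min.
Set (140 − 66) × 85 × 0.85 / (72 × SCr) = 65
SCr = (140 − 66) × 85 × 0.85 / (72 × 65) = 1.142 mg/dL

1.14 mg/dL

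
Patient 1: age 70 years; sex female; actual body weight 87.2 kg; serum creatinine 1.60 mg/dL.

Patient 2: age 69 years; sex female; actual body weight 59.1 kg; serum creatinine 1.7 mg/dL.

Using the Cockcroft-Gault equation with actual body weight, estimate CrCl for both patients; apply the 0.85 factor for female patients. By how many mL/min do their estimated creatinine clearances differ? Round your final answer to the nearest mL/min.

16 mL/min

Patient 1: CrCl = (140 − 70) × 87.2 / (72 × 1.6) × 0.85 = 6104.0 / 115.20 × 0.85 ≈ 45.0 mL/min
Patient 2: CrCl = (140 − 69) × 59.1 / (72 × 1.7) × 0.85 = 4196.1 / 122.40 × 0.85 ≈ 29.1 mL/min
|45.0 − 29.1| = 15.9 mL/min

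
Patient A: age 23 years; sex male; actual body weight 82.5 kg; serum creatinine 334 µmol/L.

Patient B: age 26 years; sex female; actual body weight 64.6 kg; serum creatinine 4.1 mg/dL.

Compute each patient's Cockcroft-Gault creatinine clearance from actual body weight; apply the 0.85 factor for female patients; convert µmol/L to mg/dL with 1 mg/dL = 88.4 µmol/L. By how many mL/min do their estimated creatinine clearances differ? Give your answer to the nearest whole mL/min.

14 mL/min

Patient A: SCr = 334 / 88.4 = 3.778 mg/dL
Patient A: CrCl = (140 − 23) × 82.5 / (72 × 3.778) = 9652.5 / 272.02 ≈ 35.5 mL/min
Patient B: CrCl = (140 − 26) × 64.6 / (72 × 4.1) × 0.85 = 7364.4 / 295.20 × 0.85 ≈ 21.2 mL/min
|35.5 − 21.2| = 14.3 mL/min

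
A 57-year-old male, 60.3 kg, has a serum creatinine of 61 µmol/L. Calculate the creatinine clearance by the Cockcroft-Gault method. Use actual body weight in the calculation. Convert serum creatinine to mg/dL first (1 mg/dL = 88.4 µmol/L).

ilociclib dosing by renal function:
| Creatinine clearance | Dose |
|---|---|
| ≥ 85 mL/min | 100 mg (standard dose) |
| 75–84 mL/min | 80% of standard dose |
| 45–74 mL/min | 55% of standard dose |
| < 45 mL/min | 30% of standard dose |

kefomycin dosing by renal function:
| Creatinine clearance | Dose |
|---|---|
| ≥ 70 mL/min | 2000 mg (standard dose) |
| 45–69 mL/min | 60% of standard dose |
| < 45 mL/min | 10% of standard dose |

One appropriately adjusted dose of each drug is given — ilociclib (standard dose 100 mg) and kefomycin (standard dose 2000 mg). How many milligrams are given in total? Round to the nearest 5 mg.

SCr = 61 / 88.4 = 0.69 mg/dL
CrCl = (140 − 57) × 60.3 / (72 × 0.69) = 5004.9 / 49.68 ≈ 100.7 mL/min
CrCl ≈ 101 mL/min.
ilociclib: ≥ 85 mL/min → 100% of 100 mg = 100 mg.
kefomycin: ≥ 70 mL/min → 100% of 2000 mg = 2000 mg.
Total = 100 + 2000 = 2100 mg.

2100 mg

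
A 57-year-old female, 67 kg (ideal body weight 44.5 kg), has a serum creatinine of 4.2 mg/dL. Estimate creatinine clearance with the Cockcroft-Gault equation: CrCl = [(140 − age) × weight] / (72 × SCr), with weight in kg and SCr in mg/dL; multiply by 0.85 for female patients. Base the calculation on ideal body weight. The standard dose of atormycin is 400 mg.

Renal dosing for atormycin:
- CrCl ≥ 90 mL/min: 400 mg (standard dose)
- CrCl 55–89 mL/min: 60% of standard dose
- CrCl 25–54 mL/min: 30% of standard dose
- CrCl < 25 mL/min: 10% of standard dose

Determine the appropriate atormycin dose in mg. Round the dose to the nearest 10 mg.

CrCl = (140 − 57) × 44.5 / (72 × 4.2) × 0.85 = 3693.5 / 302.40 × 0.85 ≈ 10.4 mL/min
CrCl ≈ 10 mL/min → bracket < 25 mL/min.
10% of 400 mg = 40 mg

40 mg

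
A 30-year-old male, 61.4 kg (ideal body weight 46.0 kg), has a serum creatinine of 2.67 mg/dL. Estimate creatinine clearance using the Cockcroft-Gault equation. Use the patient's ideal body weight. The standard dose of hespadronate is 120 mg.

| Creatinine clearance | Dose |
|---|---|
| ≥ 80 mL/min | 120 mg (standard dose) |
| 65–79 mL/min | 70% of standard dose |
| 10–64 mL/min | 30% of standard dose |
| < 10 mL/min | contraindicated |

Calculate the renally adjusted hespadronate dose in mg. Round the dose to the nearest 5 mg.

35 mg

CrCl = (140 − 30) × 46 / (72 × 2.67) = 5060.0 / 192.24 ≈ 26.3 mL/min
CrCl ≈ 26 mL/min → bracket 10–64 mL/min.
30% of 120 mg = 36 mg → 35 mg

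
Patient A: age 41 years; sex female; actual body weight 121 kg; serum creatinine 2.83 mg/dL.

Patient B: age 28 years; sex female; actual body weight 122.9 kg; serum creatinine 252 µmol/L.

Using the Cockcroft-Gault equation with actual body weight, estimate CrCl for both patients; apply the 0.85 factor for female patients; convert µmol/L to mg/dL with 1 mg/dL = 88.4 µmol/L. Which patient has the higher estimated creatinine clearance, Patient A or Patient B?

Patient A: CrCl = (140 − 41) × 121 / (72 × 2.83) × 0.85 = 11979.0 / 203.76 × 0.85 ≈ 50.0 mL/min
Patient B: SCr = 252 / 88.4 = 2.851 mg/dL
Patient B: CrCl = (140 − 28) × 122.9 / (72 × 2.851) × 0.85 = 13764.8 / 205.27 × 0.85 ≈ 57.0 mL/min
50.0 vs 57.0 mL/min → Patient B is higher.

Patient B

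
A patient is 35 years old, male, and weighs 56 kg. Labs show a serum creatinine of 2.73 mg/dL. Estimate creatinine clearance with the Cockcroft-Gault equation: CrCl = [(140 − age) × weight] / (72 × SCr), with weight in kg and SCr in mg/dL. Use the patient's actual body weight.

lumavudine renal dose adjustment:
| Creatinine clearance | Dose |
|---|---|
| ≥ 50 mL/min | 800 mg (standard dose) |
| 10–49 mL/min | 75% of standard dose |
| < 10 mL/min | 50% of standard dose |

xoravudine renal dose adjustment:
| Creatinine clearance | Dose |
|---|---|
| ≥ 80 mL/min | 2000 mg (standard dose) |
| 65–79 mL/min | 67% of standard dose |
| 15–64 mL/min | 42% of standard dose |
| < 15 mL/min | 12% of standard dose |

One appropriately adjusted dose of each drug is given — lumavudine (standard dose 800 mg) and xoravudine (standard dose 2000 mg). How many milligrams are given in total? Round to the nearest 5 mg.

1440 mg

CrCl = (140 − 35) × 56 / (72 × 2.73) = 5880.0 / 196.56 ≈ 29.9 mL/min
CrCl ≈ 30 mL/min.
lumavudine: 10–49 mL/min → 75% of 800 mg = 600 mg.
xoravudine: 15–64 mL/min → 42% of 2000 mg = 840 mg.
Total = 600 + 840 = 1440 mg.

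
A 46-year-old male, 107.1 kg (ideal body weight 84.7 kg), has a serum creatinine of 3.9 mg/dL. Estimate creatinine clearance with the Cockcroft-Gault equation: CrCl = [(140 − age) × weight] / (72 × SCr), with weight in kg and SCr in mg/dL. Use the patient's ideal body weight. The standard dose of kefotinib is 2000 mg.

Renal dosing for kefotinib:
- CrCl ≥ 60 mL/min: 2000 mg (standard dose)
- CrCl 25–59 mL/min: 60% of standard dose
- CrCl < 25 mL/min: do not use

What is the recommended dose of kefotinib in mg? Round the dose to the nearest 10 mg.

CrCl = (140 − 46) × 84.7 / (72 × 3.9) = 7961.8 / 280.80 ≈ 28.4 mL/min
CrCl ≈ 28 mL/min → bracket 25–59 mL/min.
60% of 2000 mg = 1200 mg

1200 mg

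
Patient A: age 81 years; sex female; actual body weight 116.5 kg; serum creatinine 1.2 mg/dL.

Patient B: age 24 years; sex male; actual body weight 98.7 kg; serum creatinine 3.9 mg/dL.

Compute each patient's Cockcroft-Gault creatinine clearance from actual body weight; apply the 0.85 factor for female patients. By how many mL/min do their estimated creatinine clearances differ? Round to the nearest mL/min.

27 mL/min

Patient A: CrCl = (140 − 81) × 116.5 / (72 × 1.2) × 0.85 = 6873.5 / 86.40 × 0.85 ≈ 67.6 mL/min
Patient B: CrCl = (140 − 24) × 98.7 / (72 × 3.9) = 11449.2 / 280.80 ≈ 40.8 mL/min
|67.6 − 40.8| = 26.8 mL/min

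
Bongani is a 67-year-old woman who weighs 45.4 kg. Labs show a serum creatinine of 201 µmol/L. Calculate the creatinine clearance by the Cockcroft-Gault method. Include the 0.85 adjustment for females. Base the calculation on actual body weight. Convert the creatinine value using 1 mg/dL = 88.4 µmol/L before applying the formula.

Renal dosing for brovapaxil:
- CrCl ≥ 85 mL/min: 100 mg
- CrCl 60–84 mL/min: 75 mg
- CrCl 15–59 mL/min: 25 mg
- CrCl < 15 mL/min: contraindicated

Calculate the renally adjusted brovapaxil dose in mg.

SCr = 201 / 88.4 = 2.274 mg/dL
CrCl = (140 − 67) × 45.4 / (72 × 2.274) × 0.85 = 3314.2 / 163.73 × 0.85 ≈ 17.2 mL/min
CrCl ≈ 17 mL/min → bracket 15–59 mL/min.
Dose for this bracket: 25 mg.

25 mg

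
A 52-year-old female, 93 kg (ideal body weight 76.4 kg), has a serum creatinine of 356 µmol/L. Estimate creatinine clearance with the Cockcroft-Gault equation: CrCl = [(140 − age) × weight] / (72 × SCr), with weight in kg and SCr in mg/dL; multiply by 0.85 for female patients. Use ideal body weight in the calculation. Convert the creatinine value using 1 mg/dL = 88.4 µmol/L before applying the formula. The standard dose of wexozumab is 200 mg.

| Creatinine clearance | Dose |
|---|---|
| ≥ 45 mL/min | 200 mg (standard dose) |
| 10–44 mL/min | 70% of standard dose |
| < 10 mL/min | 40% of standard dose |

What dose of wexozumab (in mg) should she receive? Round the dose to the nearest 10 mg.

140 mg

SCr = 356 / 88.4 = 4.027 mg/dL
CrCl = (140 − 52) × 76.4 / (72 × 4.027) × 0.85 = 6723.2 / 289.94 × 0.85 ≈ 19.7 mL/min
CrCl ≈ 20 mL/min → bracket 10–44 mL/min.
70% of 200 mg = 140 mg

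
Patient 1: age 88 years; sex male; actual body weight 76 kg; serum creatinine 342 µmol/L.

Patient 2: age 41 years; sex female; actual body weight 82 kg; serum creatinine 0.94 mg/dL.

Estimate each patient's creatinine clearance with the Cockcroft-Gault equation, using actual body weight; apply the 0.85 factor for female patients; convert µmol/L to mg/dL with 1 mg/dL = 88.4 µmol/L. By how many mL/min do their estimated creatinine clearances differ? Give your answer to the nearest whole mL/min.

Patient 1: SCr = 342 / 88.4 = 3.869 mg/dL
Patient 1: CrCl = (140 − 88) × 76 / (72 × 3.869) = 3952.0 / 278.57 ≈ 14.2 mL/min
Patient 2: CrCl = (140 − 41) × 82 / (72 × 0.94) × 0.85 = 8118.0 / 67.68 × 0.85 ≈ 102.0 mL/min
|14.2 − 102.0| = 87.8 mL/min

88 mL/min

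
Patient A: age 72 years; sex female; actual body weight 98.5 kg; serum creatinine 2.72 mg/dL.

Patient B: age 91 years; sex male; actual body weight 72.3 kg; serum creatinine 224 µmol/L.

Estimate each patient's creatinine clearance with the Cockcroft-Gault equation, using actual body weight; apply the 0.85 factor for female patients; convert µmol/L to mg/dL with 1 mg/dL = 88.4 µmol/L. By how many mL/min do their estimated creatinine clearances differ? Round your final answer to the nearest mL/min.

Patient A: CrCl = (140 − 72) × 98.5 / (72 × 2.72) × 0.85 = 6698.0 / 195.84 × 0.85 ≈ 29.1 mL/min
Patient B: SCr = 224 / 88.4 = 2.534 mg/dL
Patient B: CrCl = (140 − 91) × 72.3 / (72 × 2.534) = 3542.7 / 182.45 ≈ 19.4 mL/min
|29.1 − 19.4| = 9.7 mL/min

10 mL/min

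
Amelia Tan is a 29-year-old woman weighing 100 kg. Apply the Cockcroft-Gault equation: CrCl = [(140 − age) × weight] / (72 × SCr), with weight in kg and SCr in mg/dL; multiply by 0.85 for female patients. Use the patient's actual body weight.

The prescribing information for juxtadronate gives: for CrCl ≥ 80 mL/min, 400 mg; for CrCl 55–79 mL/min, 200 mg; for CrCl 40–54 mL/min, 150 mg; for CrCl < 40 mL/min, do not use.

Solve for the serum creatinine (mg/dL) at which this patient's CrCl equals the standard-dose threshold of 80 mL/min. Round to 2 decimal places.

Standard dose requires CrCl ≥ 80 mL/min.
Set (140 − 29) × 100 × 0.85 / (72 × SCr) = 80
SCr = (140 − 29) × 100 × 0.85 / (72 × 80) = 1.638 mg/dL

1.64 mg/dL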